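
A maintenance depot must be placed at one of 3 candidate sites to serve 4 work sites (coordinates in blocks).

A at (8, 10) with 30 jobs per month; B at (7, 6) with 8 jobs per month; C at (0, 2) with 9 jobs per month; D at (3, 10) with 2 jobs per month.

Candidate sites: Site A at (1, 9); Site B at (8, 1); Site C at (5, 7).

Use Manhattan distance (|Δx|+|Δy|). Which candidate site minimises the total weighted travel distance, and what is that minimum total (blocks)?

Total weighted distance at each candidate:
  Site A (1, 9): total = 390
  Site B (8, 1): total = 427
  Site C (5, 7): total = 304
Minimum is at Site C with total 304 blocks.

Site C, total 304 blocks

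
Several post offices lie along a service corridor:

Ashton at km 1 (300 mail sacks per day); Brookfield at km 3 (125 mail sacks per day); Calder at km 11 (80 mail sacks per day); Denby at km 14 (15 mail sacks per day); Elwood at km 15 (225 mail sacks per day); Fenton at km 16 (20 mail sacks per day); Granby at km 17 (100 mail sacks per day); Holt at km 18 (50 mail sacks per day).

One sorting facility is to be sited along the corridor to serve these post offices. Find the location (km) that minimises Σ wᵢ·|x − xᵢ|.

x = 11

For a sum of weighted absolute distances on a line, the optimum is the weighted median (not the mean). Total weight W = 915; half-weight = 457.5.
Sort by position and accumulate weight:
  km 1 (Ashton, w=300) → cum 300
  km 3 (Brookfield, w=125) → cum 425
  km 11 (Calder, w=80) → cum 505  ≥ 457.5 → median here
  km 14 (Denby, w=15) → cum 520
  km 15 (Elwood, w=225) → cum 745
  km 16 (Fenton, w=20) → cum 765
  km 17 (Granby, w=100) → cum 865
  km 18 (Holt, w=50) → cum 915
Optimal location: km 11.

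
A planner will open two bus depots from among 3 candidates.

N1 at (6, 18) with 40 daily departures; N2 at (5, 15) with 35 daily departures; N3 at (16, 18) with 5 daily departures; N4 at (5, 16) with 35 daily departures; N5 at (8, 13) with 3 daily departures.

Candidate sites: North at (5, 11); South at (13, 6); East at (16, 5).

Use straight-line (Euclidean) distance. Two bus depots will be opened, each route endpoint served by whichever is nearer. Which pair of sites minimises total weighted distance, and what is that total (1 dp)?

Evaluate every pair (each demand assigned to the nearer of the two):
  {North, South}: total = 670.5
  {North, East}: total = 673.7
  {South, East}: total = 1513.0
Best pair: {North, South} with total 670.5.

{North, South}, total 670.5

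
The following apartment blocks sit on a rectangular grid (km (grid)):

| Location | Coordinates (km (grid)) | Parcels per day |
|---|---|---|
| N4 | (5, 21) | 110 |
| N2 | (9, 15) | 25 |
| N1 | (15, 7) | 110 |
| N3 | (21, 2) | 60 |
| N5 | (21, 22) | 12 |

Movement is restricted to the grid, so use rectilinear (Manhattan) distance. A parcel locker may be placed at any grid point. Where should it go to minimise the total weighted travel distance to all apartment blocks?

(15, 7)

Manhattan distance separates: Σwᵢ(|x−xᵢ|+|y−yᵢ|) = Σwᵢ|x−xᵢ| + Σwᵢ|y−yᵢ|, so x and y are optimised independently as 1-D weighted medians.
Total weight W = 317; half = 158.5.
x-coordinate, sorted with cumulative weight:
  x=5 (N4, w=110) cum 110
  x=9 (N2, w=25) cum 135
  x=15 (N1, w=110) cum 245  ← median
  x=21 (N3, w=60) cum 305
  x=21 (N5, w=12) cum 317
⇒ x* = 15
y-coordinate, sorted with cumulative weight:
  y=2 (N3, w=60) cum 60
  y=7 (N1, w=110) cum 170  ← median
  y=15 (N2, w=25) cum 195
  y=21 (N4, w=110) cum 305
  y=22 (N5, w=12) cum 317
⇒ y* = 7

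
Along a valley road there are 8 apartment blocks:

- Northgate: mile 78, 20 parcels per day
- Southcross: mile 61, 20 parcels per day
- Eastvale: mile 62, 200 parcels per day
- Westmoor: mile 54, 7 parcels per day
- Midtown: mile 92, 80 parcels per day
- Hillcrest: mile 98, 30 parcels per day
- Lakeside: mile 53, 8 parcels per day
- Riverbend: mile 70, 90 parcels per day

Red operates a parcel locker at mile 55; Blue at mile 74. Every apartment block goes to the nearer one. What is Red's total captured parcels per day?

235

The indifferent point is the midpoint (55+74)/2 = 64.5; apartment blocks left of it (closer to Red at 55) go to Red, those right go to Blue.
  Lakeside at 53 (w=8) → Red
  Westmoor at 54 (w=7) → Red
  Southcross at 61 (w=20) → Red
  Eastvale at 62 (w=200) → Red
  Riverbend at 70 (w=90) → Blue
  Northgate at 78 (w=20) → Blue
  Midtown at 92 (w=80) → Blue
  Hillcrest at 98 (w=30) → Blue
Red captures 235; Blue captures 220.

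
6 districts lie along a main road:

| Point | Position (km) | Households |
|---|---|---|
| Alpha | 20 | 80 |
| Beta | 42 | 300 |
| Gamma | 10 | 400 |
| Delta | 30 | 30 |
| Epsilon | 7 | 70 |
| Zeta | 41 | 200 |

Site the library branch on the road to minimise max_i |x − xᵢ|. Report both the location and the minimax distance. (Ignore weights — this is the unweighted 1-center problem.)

location 24.5, max distance 17.5

The 1-center on a line is the midpoint of the two extreme points: leftmost at 7, rightmost at 42.
Optimal location = (7 + 42)/2 = 24.5; maximum distance = (42 − 7)/2 = 17.5.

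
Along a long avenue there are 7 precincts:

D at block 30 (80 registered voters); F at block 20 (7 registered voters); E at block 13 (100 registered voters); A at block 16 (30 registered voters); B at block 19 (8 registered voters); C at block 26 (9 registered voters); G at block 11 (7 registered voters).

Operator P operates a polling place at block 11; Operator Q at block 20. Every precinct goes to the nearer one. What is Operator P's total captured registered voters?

107

The indifferent point is the midpoint (11+20)/2 = 15.5; precincts left of it (closer to Operator P at 11) go to Operator P, those right go to Operator Q.
  G at 11 (w=7) → Operator P
  E at 13 (w=100) → Operator P
  A at 16 (w=30) → Operator Q
  B at 19 (w=8) → Operator Q
  F at 20 (w=7) → Operator Q
  C at 26 (w=9) → Operator Q
  D at 30 (w=80) → Operator Q
Operator P captures 107; Operator Q captures 134.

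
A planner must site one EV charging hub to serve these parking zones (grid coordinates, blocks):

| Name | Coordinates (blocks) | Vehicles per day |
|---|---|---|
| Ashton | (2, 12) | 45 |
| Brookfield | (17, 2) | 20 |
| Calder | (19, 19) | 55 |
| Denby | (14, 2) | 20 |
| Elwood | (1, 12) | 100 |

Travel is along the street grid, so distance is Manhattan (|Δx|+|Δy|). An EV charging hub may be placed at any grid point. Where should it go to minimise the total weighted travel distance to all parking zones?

Manhattan distance separates: Σwᵢ(|x−xᵢ|+|y−yᵢ|) = Σwᵢ|x−xᵢ| + Σwᵢ|y−yᵢ|, so x and y are optimised independently as 1-D weighted medians.
Total weight W = 240; half = 120.
x-coordinate, sorted with cumulative weight:
  x=1 (Elwood, w=100) cum 100
  x=2 (Ashton, w=45) cum 145  ← median
  x=14 (Denby, w=20) cum 165
  x=17 (Brookfield, w=20) cum 185
  x=19 (Calder, w=55) cum 240
⇒ x* = 2
y-coordinate, sorted with cumulative weight:
  y=2 (Brookfield, w=20) cum 20
  y=2 (Denby, w=20) cum 40
  y=12 (Ashton, w=45) cum 85
  y=12 (Elwood, w=100) cum 185  ← median
  y=19 (Calder, w=55) cum 240
⇒ y* = 12

(2, 12)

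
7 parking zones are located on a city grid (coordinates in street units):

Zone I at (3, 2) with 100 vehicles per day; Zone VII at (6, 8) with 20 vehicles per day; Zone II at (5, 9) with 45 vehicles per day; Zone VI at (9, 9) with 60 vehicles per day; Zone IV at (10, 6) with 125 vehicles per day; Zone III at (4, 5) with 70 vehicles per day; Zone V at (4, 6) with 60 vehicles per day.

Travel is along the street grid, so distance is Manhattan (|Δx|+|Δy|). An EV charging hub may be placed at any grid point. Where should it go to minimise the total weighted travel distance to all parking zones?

Manhattan distance separates: Σwᵢ(|x−xᵢ|+|y−yᵢ|) = Σwᵢ|x−xᵢ| + Σwᵢ|y−yᵢ|, so x and y are optimised independently as 1-D weighted medians.
Total weight W = 480; half = 240.
x-coordinate, sorted with cumulative weight:
  x=3 (Zone I, w=100) cum 100
  x=4 (Zone III, w=70) cum 170
  x=4 (Zone V, w=60) cum 230
  x=5 (Zone II, w=45) cum 275  ← median
  x=6 (Zone VII, w=20) cum 295
  x=9 (Zone VI, w=60) cum 355
  x=10 (Zone IV, w=125) cum 480
⇒ x* = 5
y-coordinate, sorted with cumulative weight:
  y=2 (Zone I, w=100) cum 100
  y=5 (Zone III, w=70) cum 170
  y=6 (Zone IV, w=125) cum 295  ← median
  y=6 (Zone V, w=60) cum 355
  y=8 (Zone VII, w=20) cum 375
  y=9 (Zone II, w=45) cum 420
  y=9 (Zone VI, w=60) cum 480
⇒ y* = 6

(5, 6)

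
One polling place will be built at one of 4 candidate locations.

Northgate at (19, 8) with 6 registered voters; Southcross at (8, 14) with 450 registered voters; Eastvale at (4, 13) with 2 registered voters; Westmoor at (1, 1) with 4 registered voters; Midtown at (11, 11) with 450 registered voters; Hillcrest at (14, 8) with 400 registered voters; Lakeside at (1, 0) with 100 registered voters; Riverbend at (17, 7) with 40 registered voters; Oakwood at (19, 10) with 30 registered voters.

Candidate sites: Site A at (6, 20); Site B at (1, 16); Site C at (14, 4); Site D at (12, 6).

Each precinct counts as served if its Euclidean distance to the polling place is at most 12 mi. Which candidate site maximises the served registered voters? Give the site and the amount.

Coverage radius r = 12 mi; a point is covered iff (Δx)²+(Δy)² ≤ 12² = 144.
  Site A (6, 20): covers {Southcross, Eastvale, Midtown} → 902
  Site B (1, 16): covers {Southcross, Eastvale, Midtown} → 902
  Site C (14, 4): covers {Northgate, Southcross, Midtown, Hillcrest, Riverbend, Oakwood} → 1376
  Site D (12, 6): covers {Northgate, Southcross, Eastvale, Midtown, Hillcrest, Riverbend, Oakwood} → 1378
Maximum coverage at Site D: 1378 registered voters.

Site D, covering 1378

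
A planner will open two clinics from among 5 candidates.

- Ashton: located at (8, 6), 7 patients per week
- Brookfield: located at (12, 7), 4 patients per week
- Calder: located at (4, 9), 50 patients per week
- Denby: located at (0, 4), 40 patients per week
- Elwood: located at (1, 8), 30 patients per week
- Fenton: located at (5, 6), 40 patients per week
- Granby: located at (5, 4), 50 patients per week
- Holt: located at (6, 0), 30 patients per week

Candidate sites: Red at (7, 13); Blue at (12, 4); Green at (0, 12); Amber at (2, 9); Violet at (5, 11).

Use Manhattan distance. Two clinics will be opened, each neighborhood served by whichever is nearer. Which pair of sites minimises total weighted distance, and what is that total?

Evaluate every pair (each demand assigned to the nearer of the two):
  {Blue, Amber}: total = 1384
  {Amber, Violet}: total = 1450
  {Red, Amber}: total = 1570
  {Green, Amber}: total = 1581
  {Green, Violet}: total = 1630
  {Blue, Violet}: total = 1744
  {Red, Violet}: total = 1850
  {Blue, Green}: total = 1884
  {Red, Blue}: total = 2224
  {Red, Green}: total = 2250
Best pair: {Blue, Amber} with total 1384.

{Blue, Amber}, total 1384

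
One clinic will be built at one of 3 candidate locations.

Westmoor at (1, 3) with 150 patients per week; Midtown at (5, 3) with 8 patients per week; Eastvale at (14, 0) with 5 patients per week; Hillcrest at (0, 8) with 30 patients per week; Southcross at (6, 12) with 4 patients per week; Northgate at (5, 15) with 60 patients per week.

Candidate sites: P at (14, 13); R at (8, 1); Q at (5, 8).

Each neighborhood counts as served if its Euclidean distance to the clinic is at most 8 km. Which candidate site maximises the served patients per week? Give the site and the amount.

Q, covering 252

Coverage radius r = 8 km; a point is covered iff (Δx)²+(Δy)² ≤ 8² = 64.
  P (14, 13): covers {none} → 0
  R (8, 1): covers {Westmoor, Midtown, Eastvale} → 163
  Q (5, 8): covers {Westmoor, Midtown, Hillcrest, Southcross, Northgate} → 252
Maximum coverage at Q: 252 patients per week.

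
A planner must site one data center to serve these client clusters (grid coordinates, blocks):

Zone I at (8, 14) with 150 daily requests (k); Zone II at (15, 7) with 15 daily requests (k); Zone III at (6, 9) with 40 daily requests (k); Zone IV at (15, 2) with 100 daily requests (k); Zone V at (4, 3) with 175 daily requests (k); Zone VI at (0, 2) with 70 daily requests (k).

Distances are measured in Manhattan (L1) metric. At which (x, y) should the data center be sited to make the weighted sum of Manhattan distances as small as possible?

(6, 3)

Manhattan distance separates: Σwᵢ(|x−xᵢ|+|y−yᵢ|) = Σwᵢ|x−xᵢ| + Σwᵢ|y−yᵢ|, so x and y are optimised independently as 1-D weighted medians.
Total weight W = 550; half = 275.
x-coordinate, sorted with cumulative weight:
  x=0 (Zone VI, w=70) cum 70
  x=4 (Zone V, w=175) cum 245
  x=6 (Zone III, w=40) cum 285  ← median
  x=8 (Zone I, w=150) cum 435
  x=15 (Zone II, w=15) cum 450
  x=15 (Zone IV, w=100) cum 550
⇒ x* = 6
y-coordinate, sorted with cumulative weight:
  y=2 (Zone IV, w=100) cum 100
  y=2 (Zone VI, w=70) cum 170
  y=3 (Zone V, w=175) cum 345  ← median
  y=7 (Zone II, w=15) cum 360
  y=9 (Zone III, w=40) cum 400
  y=14 (Zone I, w=150) cum 550
⇒ y* = 3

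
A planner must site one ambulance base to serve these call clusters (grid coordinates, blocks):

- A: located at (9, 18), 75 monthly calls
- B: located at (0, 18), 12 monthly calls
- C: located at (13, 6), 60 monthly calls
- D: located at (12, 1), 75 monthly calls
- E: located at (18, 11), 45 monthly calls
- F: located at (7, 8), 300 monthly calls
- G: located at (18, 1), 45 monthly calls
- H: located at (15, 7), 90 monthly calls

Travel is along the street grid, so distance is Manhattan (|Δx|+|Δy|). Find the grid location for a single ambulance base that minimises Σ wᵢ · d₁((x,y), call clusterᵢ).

Manhattan distance separates: Σwᵢ(|x−xᵢ|+|y−yᵢ|) = Σwᵢ|x−xᵢ| + Σwᵢ|y−yᵢ|, so x and y are optimised independently as 1-D weighted medians.
Total weight W = 702; half = 351.
x-coordinate, sorted with cumulative weight:
  x=0 (B, w=12) cum 12
  x=7 (F, w=300) cum 312
  x=9 (A, w=75) cum 387  ← median
  x=12 (D, w=75) cum 462
  x=13 (C, w=60) cum 522
  x=15 (H, w=90) cum 612
  x=18 (E, w=45) cum 657
  x=18 (G, w=45) cum 702
⇒ x* = 9
y-coordinate, sorted with cumulative weight:
  y=1 (D, w=75) cum 75
  y=1 (G, w=45) cum 120
  y=6 (C, w=60) cum 180
  y=7 (H, w=90) cum 270
  y=8 (F, w=300) cum 570  ← median
  y=11 (E, w=45) cum 615
  y=18 (A, w=75) cum 690
  y=18 (B, w=12) cum 702
⇒ y* = 8

(9, 8)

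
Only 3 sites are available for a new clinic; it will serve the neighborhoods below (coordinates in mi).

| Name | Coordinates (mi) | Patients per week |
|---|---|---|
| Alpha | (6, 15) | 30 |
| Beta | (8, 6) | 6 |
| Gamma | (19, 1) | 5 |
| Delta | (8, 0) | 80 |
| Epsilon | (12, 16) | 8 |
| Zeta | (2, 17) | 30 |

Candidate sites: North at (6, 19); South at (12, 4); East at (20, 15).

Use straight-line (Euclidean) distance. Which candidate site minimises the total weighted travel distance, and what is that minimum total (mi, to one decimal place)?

South, total 1481.4 mi

Total weighted distance at each candidate:
  North (6, 19): total = 2026.2
  South (12, 4): total = 1481.4
  East (20, 15): total = 2724.7
Minimum is at South with total 1481.4 mi.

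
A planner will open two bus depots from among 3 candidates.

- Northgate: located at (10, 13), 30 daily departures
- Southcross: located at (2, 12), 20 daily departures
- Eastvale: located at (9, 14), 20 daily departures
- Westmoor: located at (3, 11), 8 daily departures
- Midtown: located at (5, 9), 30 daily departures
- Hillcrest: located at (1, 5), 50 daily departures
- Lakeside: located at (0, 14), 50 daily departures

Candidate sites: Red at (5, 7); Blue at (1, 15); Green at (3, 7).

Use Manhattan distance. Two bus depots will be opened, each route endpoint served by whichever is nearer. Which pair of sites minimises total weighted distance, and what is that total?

Evaluate every pair (each demand assigned to the nearer of the two):
  {Blue, Green}: total = 1042
  {Red, Blue}: total = 1098
  {Red, Green}: total = 1462
Best pair: {Blue, Green} with total 1042.

{Blue, Green}, total 1042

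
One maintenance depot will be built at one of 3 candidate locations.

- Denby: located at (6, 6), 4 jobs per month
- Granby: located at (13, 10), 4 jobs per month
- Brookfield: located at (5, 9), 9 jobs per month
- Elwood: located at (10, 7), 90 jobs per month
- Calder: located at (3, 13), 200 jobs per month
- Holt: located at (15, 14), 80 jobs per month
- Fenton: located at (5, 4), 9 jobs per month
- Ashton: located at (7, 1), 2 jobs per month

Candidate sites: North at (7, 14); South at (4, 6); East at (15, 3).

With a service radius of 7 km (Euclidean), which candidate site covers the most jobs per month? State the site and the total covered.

Coverage radius r = 7 km; a point is covered iff (Δx)²+(Δy)² ≤ 7² = 49.
  North (7, 14): covers {Brookfield, Calder} → 209
  South (4, 6): covers {Denby, Brookfield, Elwood, Fenton, Ashton} → 114
  East (15, 3): covers {Elwood} → 90
Maximum coverage at North: 209 jobs per month.

North, covering 209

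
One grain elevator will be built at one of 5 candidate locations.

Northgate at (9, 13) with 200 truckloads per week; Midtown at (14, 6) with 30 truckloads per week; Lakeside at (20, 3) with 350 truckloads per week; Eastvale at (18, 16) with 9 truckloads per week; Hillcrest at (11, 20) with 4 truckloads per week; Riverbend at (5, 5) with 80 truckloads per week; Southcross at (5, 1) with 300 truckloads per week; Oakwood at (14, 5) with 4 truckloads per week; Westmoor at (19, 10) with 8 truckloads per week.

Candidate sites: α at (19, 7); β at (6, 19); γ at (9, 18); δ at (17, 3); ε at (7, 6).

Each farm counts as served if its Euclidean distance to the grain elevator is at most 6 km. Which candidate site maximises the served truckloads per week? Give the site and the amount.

Coverage radius r = 6 km; a point is covered iff (Δx)²+(Δy)² ≤ 6² = 36.
  α (19, 7): covers {Midtown, Lakeside, Oakwood, Westmoor} → 392
  β (6, 19): covers {Hillcrest} → 4
  γ (9, 18): covers {Northgate, Hillcrest} → 204
  δ (17, 3): covers {Midtown, Lakeside, Oakwood} → 384
  ε (7, 6): covers {Riverbend, Southcross} → 380
Maximum coverage at α: 392 truckloads per week.

α, covering 392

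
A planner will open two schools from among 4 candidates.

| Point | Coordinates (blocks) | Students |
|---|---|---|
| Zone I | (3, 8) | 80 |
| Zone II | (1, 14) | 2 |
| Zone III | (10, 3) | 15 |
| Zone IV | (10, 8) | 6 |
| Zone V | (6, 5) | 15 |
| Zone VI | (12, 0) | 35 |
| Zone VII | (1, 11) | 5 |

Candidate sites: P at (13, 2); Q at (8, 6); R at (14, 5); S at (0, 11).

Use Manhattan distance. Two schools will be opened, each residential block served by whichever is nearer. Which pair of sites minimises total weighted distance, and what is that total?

Evaluate every pair (each demand assigned to the nearer of the two):
  {P, S}: total = 862
  {P, Q}: total = 884
  {Q, S}: total = 987
  {R, S}: total = 990
  {Q, R}: total = 1039
  {P, R}: total = 1586
Best pair: {P, S} with total 862.

{P, S}, total 862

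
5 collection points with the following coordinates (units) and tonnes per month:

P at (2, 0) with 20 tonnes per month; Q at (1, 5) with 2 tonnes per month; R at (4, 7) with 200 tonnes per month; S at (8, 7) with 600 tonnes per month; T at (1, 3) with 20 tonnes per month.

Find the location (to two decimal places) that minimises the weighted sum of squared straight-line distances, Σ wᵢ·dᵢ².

(6.72, 6.73)

The minimiser of Σwᵢ‖p−pᵢ‖² is the weighted centroid p* = (Σwᵢpᵢ)/(Σwᵢ).
Σwᵢ = 842.
Σwᵢxᵢ = 20·2 + 2·1 + 200·4 + 600·8 + 20·1 = 5662.
Σwᵢyᵢ = 20·0 + 2·5 + 200·7 + 600·7 + 20·3 = 5670.
x* = 5662/842 = 6.72, y* = 5670/842 = 6.73.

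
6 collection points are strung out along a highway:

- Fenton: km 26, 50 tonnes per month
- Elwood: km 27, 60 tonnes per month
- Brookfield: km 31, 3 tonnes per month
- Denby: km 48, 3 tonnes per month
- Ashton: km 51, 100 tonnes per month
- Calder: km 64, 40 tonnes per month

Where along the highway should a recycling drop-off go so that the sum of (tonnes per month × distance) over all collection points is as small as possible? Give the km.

x = 51

For a sum of weighted absolute distances on a line, the optimum is the weighted median (not the mean). Total weight W = 256; half-weight = 128.
Sort by position and accumulate weight:
  km 26 (Fenton, w=50) → cum 50
  km 27 (Elwood, w=60) → cum 110
  km 31 (Brookfield, w=3) → cum 113
  km 48 (Denby, w=3) → cum 116
  km 51 (Ashton, w=100) → cum 216  ≥ 128 → median here
  km 64 (Calder, w=40) → cum 256
Optimal location: km 51.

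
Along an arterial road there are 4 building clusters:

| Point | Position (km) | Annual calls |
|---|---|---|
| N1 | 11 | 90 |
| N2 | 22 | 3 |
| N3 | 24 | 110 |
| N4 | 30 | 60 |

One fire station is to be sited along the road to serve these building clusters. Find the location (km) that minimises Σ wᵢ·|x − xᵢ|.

x = 24

For a sum of weighted absolute distances on a line, the optimum is the weighted median (not the mean). Total weight W = 263; half-weight = 131.5.
Sort by position and accumulate weight:
  km 11 (N1, w=90) → cum 90
  km 22 (N2, w=3) → cum 93
  km 24 (N3, w=110) → cum 203  ≥ 131.5 → median here
  km 30 (N4, w=60) → cum 263
Optimal location: km 24.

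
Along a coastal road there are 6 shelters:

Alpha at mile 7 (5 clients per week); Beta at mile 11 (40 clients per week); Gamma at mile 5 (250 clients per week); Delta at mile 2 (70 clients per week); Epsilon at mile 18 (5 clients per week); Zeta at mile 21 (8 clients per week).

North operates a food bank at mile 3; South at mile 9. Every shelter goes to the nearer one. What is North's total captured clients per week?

The indifferent point is the midpoint (3+9)/2 = 6; shelters left of it (closer to North at 3) go to North, those right go to South.
  Delta at 2 (w=70) → North
  Gamma at 5 (w=250) → North
  Alpha at 7 (w=5) → South
  Beta at 11 (w=40) → South
  Epsilon at 18 (w=5) → South
  Zeta at 21 (w=8) → South
North captures 320; South captures 58.

320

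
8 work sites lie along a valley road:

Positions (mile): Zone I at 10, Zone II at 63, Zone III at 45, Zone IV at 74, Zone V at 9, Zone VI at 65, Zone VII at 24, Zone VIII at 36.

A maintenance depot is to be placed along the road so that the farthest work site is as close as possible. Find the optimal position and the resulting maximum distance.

location 41.5, max distance 32.5

The 1-center on a line is the midpoint of the two extreme points: leftmost at 9, rightmost at 74.
Optimal location = (9 + 74)/2 = 41.5; maximum distance = (74 − 9)/2 = 32.5.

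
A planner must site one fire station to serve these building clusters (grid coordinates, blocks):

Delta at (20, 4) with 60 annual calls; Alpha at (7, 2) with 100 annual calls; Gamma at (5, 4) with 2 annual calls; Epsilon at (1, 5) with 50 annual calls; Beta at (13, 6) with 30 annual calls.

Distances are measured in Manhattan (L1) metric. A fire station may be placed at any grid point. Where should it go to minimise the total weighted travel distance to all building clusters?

Manhattan distance separates: Σwᵢ(|x−xᵢ|+|y−yᵢ|) = Σwᵢ|x−xᵢ| + Σwᵢ|y−yᵢ|, so x and y are optimised independently as 1-D weighted medians.
Total weight W = 242; half = 121.
x-coordinate, sorted with cumulative weight:
  x=1 (Epsilon, w=50) cum 50
  x=5 (Gamma, w=2) cum 52
  x=7 (Alpha, w=100) cum 152  ← median
  x=13 (Beta, w=30) cum 182
  x=20 (Delta, w=60) cum 242
⇒ x* = 7
y-coordinate, sorted with cumulative weight:
  y=2 (Alpha, w=100) cum 100
  y=4 (Delta, w=60) cum 160  ← median
  y=4 (Gamma, w=2) cum 162
  y=5 (Epsilon, w=50) cum 212
  y=6 (Beta, w=30) cum 242
⇒ y* = 4

(7, 4)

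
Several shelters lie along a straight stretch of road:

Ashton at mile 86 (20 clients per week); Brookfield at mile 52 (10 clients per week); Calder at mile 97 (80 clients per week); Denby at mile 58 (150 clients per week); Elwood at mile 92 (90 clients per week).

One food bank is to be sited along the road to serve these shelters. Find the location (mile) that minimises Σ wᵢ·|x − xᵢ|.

x = 86

For a sum of weighted absolute distances on a line, the optimum is the weighted median (not the mean). Total weight W = 350; half-weight = 175.
Sort by position and accumulate weight:
  mile 52 (Brookfield, w=10) → cum 10
  mile 58 (Denby, w=150) → cum 160
  mile 86 (Ashton, w=20) → cum 180  ≥ 175 → median here
  mile 92 (Elwood, w=90) → cum 270
  mile 97 (Calder, w=80) → cum 350
Optimal location: mile 86.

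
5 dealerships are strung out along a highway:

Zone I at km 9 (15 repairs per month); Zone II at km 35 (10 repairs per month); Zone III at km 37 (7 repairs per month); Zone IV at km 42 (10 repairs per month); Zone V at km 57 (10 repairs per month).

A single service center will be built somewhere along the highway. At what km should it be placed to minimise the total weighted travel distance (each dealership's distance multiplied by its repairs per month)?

x = 37

For a sum of weighted absolute distances on a line, the optimum is the weighted median (not the mean). Total weight W = 52; half-weight = 26.
Sort by position and accumulate weight:
  km 9 (Zone I, w=15) → cum 15
  km 35 (Zone II, w=10) → cum 25
  km 37 (Zone III, w=7) → cum 32  ≥ 26 → median here
  km 42 (Zone IV, w=10) → cum 42
  km 57 (Zone V, w=10) → cum 52
Optimal location: km 37.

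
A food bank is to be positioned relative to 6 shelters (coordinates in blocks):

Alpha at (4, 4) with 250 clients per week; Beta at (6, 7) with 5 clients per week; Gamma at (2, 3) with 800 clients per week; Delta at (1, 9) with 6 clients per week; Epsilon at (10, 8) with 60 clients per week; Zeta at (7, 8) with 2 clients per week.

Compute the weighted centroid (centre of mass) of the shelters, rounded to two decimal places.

The minimiser of Σwᵢ‖p−pᵢ‖² is the weighted centroid p* = (Σwᵢpᵢ)/(Σwᵢ).
Σwᵢ = 1123.
Σwᵢxᵢ = 250·4 + 5·6 + 800·2 + 6·1 + 60·10 + 2·7 = 3250.
Σwᵢyᵢ = 250·4 + 5·7 + 800·3 + 6·9 + 60·8 + 2·8 = 3985.
x* = 3250/1123 = 2.89, y* = 3985/1123 = 3.55.

(2.89, 3.55)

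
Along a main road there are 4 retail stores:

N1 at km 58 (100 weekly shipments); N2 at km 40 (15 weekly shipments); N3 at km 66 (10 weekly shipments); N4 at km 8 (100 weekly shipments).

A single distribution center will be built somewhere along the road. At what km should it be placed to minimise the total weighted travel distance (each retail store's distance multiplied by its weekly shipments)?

x = 40

For a sum of weighted absolute distances on a line, the optimum is the weighted median (not the mean). Total weight W = 225; half-weight = 112.5.
Sort by position and accumulate weight:
  km 8 (N4, w=100) → cum 100
  km 40 (N2, w=15) → cum 115  ≥ 112.5 → median here
  km 58 (N1, w=100) → cum 215
  km 66 (N3, w=10) → cum 225
Optimal location: km 40.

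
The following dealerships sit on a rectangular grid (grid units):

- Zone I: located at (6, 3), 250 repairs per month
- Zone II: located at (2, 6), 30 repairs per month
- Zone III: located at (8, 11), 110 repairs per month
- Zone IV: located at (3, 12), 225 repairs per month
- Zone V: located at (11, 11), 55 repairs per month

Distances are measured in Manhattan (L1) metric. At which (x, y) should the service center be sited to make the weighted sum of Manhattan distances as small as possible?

(6, 11)

Manhattan distance separates: Σwᵢ(|x−xᵢ|+|y−yᵢ|) = Σwᵢ|x−xᵢ| + Σwᵢ|y−yᵢ|, so x and y are optimised independently as 1-D weighted medians.
Total weight W = 670; half = 335.
x-coordinate, sorted with cumulative weight:
  x=2 (Zone II, w=30) cum 30
  x=3 (Zone IV, w=225) cum 255
  x=6 (Zone I, w=250) cum 505  ← median
  x=8 (Zone III, w=110) cum 615
  x=11 (Zone V, w=55) cum 670
⇒ x* = 6
y-coordinate, sorted with cumulative weight:
  y=3 (Zone I, w=250) cum 250
  y=6 (Zone II, w=30) cum 280
  y=11 (Zone III, w=110) cum 390  ← median
  y=11 (Zone V, w=55) cum 445
  y=12 (Zone IV, w=225) cum 670
⇒ y* = 11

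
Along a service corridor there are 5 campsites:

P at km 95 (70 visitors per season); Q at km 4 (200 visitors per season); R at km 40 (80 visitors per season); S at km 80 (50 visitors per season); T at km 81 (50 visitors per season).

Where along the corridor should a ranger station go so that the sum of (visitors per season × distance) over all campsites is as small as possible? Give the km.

For a sum of weighted absolute distances on a line, the optimum is the weighted median (not the mean). Total weight W = 450; half-weight = 225.
Sort by position and accumulate weight:
  km 4 (Q, w=200) → cum 200
  km 40 (R, w=80) → cum 280  ≥ 225 → median here
  km 80 (S, w=50) → cum 330
  km 81 (T, w=50) → cum 380
  km 95 (P, w=70) → cum 450
Optimal location: km 40.

x = 40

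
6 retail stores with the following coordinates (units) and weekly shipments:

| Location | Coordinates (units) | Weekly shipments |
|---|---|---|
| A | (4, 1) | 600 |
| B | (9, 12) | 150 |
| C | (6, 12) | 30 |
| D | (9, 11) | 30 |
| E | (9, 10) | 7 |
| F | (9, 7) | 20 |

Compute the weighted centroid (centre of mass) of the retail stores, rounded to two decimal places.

(5.31, 3.94)

The minimiser of Σwᵢ‖p−pᵢ‖² is the weighted centroid p* = (Σwᵢpᵢ)/(Σwᵢ).
Σwᵢ = 837.
Σwᵢxᵢ = 600·4 + 150·9 + 30·6 + 30·9 + 7·9 + 20·9 = 4443.
Σwᵢyᵢ = 600·1 + 150·12 + 30·12 + 30·11 + 7·10 + 20·7 = 3300.
x* = 4443/837 = 5.31, y* = 3300/837 = 3.94.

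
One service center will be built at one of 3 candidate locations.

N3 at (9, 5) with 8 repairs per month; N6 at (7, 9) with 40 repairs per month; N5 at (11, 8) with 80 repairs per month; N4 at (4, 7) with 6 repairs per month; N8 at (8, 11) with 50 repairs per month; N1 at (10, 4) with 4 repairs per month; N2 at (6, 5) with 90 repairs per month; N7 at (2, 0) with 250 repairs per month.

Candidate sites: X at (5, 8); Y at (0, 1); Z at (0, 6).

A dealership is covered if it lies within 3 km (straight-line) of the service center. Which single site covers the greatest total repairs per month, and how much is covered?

Y, covering 250

Coverage radius r = 3 km; a point is covered iff (Δx)²+(Δy)² ≤ 3² = 9.
  X (5, 8): covers {N6, N4} → 46
  Y (0, 1): covers {N7} → 250
  Z (0, 6): covers {none} → 0
Maximum coverage at Y: 250 repairs per month.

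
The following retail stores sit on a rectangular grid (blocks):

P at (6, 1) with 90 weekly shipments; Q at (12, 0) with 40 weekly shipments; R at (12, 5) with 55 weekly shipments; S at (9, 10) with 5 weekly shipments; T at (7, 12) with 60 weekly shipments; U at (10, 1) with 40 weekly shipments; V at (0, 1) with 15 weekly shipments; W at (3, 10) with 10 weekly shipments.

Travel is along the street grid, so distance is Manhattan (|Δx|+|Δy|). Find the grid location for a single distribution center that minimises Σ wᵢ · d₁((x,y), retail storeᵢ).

Manhattan distance separates: Σwᵢ(|x−xᵢ|+|y−yᵢ|) = Σwᵢ|x−xᵢ| + Σwᵢ|y−yᵢ|, so x and y are optimised independently as 1-D weighted medians.
Total weight W = 315; half = 157.5.
x-coordinate, sorted with cumulative weight:
  x=0 (V, w=15) cum 15
  x=3 (W, w=10) cum 25
  x=6 (P, w=90) cum 115
  x=7 (T, w=60) cum 175  ← median
  x=9 (S, w=5) cum 180
  x=10 (U, w=40) cum 220
  x=12 (Q, w=40) cum 260
  x=12 (R, w=55) cum 315
⇒ x* = 7
y-coordinate, sorted with cumulative weight:
  y=0 (Q, w=40) cum 40
  y=1 (P, w=90) cum 130
  y=1 (U, w=40) cum 170  ← median
  y=1 (V, w=15) cum 185
  y=5 (R, w=55) cum 240
  y=10 (S, w=5) cum 245
  y=10 (W, w=10) cum 255
  y=12 (T, w=60) cum 315
⇒ y* = 1

(7, 1)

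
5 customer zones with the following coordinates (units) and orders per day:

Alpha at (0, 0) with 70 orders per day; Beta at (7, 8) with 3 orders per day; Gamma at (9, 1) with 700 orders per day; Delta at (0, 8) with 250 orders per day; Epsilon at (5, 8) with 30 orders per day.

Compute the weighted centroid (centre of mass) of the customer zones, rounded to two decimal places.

The minimiser of Σwᵢ‖p−pᵢ‖² is the weighted centroid p* = (Σwᵢpᵢ)/(Σwᵢ).
Σwᵢ = 1053.
Σwᵢxᵢ = 70·0 + 3·7 + 700·9 + 250·0 + 30·5 = 6471.
Σwᵢyᵢ = 70·0 + 3·8 + 700·1 + 250·8 + 30·8 = 2964.
x* = 6471/1053 = 6.15, y* = 2964/1053 = 2.81.

(6.15, 2.81)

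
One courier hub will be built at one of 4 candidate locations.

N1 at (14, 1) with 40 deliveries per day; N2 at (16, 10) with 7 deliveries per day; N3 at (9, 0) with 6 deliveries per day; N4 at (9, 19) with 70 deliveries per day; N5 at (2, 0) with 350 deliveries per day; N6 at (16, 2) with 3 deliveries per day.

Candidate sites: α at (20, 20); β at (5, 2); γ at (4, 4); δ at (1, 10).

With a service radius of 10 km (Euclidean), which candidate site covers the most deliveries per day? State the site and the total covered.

Coverage radius r = 10 km; a point is covered iff (Δx)²+(Δy)² ≤ 10² = 100.
  α (20, 20): covers {none} → 0
  β (5, 2): covers {N1, N3, N5} → 396
  γ (4, 4): covers {N3, N5} → 356
  δ (1, 10): covers {none} → 0
Maximum coverage at β: 396 deliveries per day.

β, covering 396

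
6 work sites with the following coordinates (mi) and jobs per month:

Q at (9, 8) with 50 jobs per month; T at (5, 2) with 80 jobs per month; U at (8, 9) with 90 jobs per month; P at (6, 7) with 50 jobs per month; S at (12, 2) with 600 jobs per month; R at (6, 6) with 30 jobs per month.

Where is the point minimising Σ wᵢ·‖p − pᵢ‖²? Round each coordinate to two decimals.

The minimiser of Σwᵢ‖p−pᵢ‖² is the weighted centroid p* = (Σwᵢpᵢ)/(Σwᵢ).
Σwᵢ = 900.
Σwᵢxᵢ = 50·9 + 80·5 + 90·8 + 50·6 + 600·12 + 30·6 = 9250.
Σwᵢyᵢ = 50·8 + 80·2 + 90·9 + 50·7 + 600·2 + 30·6 = 3100.
x* = 9250/900 = 10.28, y* = 3100/900 = 3.44.

(10.28, 3.44)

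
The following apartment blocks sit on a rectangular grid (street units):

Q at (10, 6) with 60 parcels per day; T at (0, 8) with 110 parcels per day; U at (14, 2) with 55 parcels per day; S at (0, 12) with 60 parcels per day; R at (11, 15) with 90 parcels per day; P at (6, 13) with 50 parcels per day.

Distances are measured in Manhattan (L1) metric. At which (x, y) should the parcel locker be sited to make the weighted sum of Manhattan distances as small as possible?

(6, 8)

Manhattan distance separates: Σwᵢ(|x−xᵢ|+|y−yᵢ|) = Σwᵢ|x−xᵢ| + Σwᵢ|y−yᵢ|, so x and y are optimised independently as 1-D weighted medians.
Total weight W = 425; half = 212.5.
x-coordinate, sorted with cumulative weight:
  x=0 (T, w=110) cum 110
  x=0 (S, w=60) cum 170
  x=6 (P, w=50) cum 220  ← median
  x=10 (Q, w=60) cum 280
  x=11 (R, w=90) cum 370
  x=14 (U, w=55) cum 425
⇒ x* = 6
y-coordinate, sorted with cumulative weight:
  y=2 (U, w=55) cum 55
  y=6 (Q, w=60) cum 115
  y=8 (T, w=110) cum 225  ← median
  y=12 (S, w=60) cum 285
  y=13 (P, w=50) cum 335
  y=15 (R, w=90) cum 425
⇒ y* = 8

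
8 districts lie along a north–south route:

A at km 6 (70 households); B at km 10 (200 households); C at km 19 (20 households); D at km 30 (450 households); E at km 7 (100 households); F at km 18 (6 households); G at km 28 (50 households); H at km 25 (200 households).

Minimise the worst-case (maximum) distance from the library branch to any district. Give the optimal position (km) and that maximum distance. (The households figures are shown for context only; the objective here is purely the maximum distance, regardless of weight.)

The 1-center on a line is the midpoint of the two extreme points: leftmost at 6, rightmost at 30.
Optimal location = (6 + 30)/2 = 18; maximum distance = (30 − 6)/2 = 12.

location 18, max distance 12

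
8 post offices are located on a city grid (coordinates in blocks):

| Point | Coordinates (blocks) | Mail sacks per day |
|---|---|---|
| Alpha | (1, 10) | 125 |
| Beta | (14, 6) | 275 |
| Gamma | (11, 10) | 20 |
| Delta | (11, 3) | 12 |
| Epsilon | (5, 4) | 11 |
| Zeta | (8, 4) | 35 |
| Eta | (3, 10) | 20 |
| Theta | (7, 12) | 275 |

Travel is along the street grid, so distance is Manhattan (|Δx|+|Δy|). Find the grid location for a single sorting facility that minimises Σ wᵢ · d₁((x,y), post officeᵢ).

(7, 10)

Manhattan distance separates: Σwᵢ(|x−xᵢ|+|y−yᵢ|) = Σwᵢ|x−xᵢ| + Σwᵢ|y−yᵢ|, so x and y are optimised independently as 1-D weighted medians.
Total weight W = 773; half = 386.5.
x-coordinate, sorted with cumulative weight:
  x=1 (Alpha, w=125) cum 125
  x=3 (Eta, w=20) cum 145
  x=5 (Epsilon, w=11) cum 156
  x=7 (Theta, w=275) cum 431  ← median
  x=8 (Zeta, w=35) cum 466
  x=11 (Gamma, w=20) cum 486
  x=11 (Delta, w=12) cum 498
  x=14 (Beta, w=275) cum 773
⇒ x* = 7
y-coordinate, sorted with cumulative weight:
  y=3 (Delta, w=12) cum 12
  y=4 (Epsilon, w=11) cum 23
  y=4 (Zeta, w=35) cum 58
  y=6 (Beta, w=275) cum 333
  y=10 (Alpha, w=125) cum 458  ← median
  y=10 (Gamma, w=20) cum 478
  y=10 (Eta, w=20) cum 498
  y=12 (Theta, w=275) cum 773
⇒ y* = 10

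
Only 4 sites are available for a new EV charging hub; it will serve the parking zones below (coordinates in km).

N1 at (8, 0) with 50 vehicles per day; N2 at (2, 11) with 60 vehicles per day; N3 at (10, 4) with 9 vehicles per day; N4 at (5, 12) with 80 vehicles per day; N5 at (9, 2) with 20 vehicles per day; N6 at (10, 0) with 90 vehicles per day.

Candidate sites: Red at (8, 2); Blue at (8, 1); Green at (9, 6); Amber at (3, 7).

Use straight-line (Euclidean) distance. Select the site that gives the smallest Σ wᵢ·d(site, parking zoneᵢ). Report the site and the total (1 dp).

Total weighted distance at each candidate:
  Red (8, 2): total = 1884.2
  Blue (8, 1): total = 1923.8
  Green (9, 6): total = 2044.7
  Amber (3, 7): total = 2224.0
Minimum is at Red with total 1884.2 km.

Red, total 1884.2 km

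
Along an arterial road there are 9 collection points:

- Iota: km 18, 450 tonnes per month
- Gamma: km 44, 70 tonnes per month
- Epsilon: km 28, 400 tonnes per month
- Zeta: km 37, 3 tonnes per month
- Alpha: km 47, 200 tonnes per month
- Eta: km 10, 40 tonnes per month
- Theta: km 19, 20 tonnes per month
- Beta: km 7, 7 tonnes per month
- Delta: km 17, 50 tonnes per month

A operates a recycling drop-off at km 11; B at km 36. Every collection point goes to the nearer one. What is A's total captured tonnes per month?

567

The indifferent point is the midpoint (11+36)/2 = 23.5; collection points left of it (closer to A at 11) go to A, those right go to B.
  Beta at 7 (w=7) → A
  Eta at 10 (w=40) → A
  Delta at 17 (w=50) → A
  Iota at 18 (w=450) → A
  Theta at 19 (w=20) → A
  Epsilon at 28 (w=400) → B
  Zeta at 37 (w=3) → B
  Gamma at 44 (w=70) → B
  Alpha at 47 (w=200) → B
A captures 567; B captures 673.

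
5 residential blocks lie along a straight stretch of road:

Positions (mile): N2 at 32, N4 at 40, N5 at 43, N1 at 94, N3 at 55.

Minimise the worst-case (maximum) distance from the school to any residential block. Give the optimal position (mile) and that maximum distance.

The 1-center on a line is the midpoint of the two extreme points: leftmost at 32, rightmost at 94.
Optimal location = (32 + 94)/2 = 63; maximum distance = (94 − 32)/2 = 31.

location 63, max distance 31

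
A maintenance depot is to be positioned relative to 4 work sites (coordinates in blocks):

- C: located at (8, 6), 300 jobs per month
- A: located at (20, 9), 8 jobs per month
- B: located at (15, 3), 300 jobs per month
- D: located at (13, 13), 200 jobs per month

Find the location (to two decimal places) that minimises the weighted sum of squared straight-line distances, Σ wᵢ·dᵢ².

(11.96, 6.65)

The minimiser of Σwᵢ‖p−pᵢ‖² is the weighted centroid p* = (Σwᵢpᵢ)/(Σwᵢ).
Σwᵢ = 808.
Σwᵢxᵢ = 300·8 + 8·20 + 300·15 + 200·13 = 9660.
Σwᵢyᵢ = 300·6 + 8·9 + 300·3 + 200·13 = 5372.
x* = 9660/808 = 11.96, y* = 5372/808 = 6.65.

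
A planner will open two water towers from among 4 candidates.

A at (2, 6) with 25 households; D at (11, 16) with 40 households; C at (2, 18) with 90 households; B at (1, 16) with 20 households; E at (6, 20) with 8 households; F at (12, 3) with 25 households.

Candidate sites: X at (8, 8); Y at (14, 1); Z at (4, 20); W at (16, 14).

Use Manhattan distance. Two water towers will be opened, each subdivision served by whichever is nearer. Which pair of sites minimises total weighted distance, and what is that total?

Evaluate every pair (each demand assigned to the nearer of the two):
  {X, Z}: total = 1381
  {Y, Z}: total = 1456
  {Z, W}: total = 1571
  {X, W}: total = 2557
  {X, Y}: total = 2592
  {Y, W}: total = 2893
Best pair: {X, Z} with total 1381.

{X, Z}, total 1381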